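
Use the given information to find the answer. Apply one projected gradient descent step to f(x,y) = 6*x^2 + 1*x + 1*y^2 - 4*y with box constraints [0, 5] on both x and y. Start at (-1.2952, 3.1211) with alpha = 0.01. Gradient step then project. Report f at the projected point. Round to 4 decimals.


Step 1: Compute gradient at (-1.2952, 3.1211).
grad_x = 2*6*-1.2952 + 1 = -14.5424
grad_y = 2*1*3.1211 - 4 = 2.2422
Step 2: Gradient step.
x_raw = -1.2952 - 0.01*-14.5424 = -1.1498
y_raw = 3.1211 - 0.01*2.2422 = 3.0987
Step 3: Project onto [0, 5].
x_proj = clip(-1.1498) = 0.0
y_proj = clip(3.0987) = 3.0987
Step 4: Evaluate f.
f(0.0, 3.0987) = -2.7929


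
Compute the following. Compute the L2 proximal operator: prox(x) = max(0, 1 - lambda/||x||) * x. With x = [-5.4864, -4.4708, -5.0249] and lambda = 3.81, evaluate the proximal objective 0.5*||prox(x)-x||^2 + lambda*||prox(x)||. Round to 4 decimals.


Step 1: Compute ||x||.
||x|| = 8.6798
Step 2: Compute scaling factor.
scale = max(0, 1 - 3.81/8.6798) = 0.561
Step 3: prox(x) = [-3.0781, -2.5083, -2.8192]
||prox(x)|| = 4.8698
Step 4: Proximal objective.
0.5*||prox-x||^2 = 7.2581
lambda*||prox|| = 18.5539
Total = 25.8118


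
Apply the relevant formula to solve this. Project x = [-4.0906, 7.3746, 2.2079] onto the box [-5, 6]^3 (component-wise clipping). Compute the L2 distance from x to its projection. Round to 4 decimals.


Project each component onto [-5, 6].
clip(-4.0906) = -4.0906, clip(7.3746) = 6.0, clip(2.2079) = 2.2079
Projection = [-4.0906, 6.0, 2.2079]
Squared diffs: [0.0, 1.8895, 0.0]
Distance = sqrt(1.8895) = 1.3746


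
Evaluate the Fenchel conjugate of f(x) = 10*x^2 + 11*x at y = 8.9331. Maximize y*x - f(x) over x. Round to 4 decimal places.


f*(y) = sup_x {y*x - a*x^2 - b*x} = sup_x {(y-b)*x - a*x^2}
FOC: (y - b) - 2a*x = 0 => x* = (y - b)/(2a)
x* = (8.9331 - 11)/(2*10) = -0.1033
f*(8.9331) = (y-b)^2/(4a) = (8.9331 - 11)^2/(4*10)
= 4.2721/40 = 0.1068


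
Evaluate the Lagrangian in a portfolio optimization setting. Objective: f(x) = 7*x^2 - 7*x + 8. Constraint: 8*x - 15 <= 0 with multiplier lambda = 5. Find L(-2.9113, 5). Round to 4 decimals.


Step 1: Evaluate f(x).
f(-2.9113) = 7*(-2.9113)^2 - 7*(-2.9113) + 8 = 87.7088
Step 2: Evaluate g(x).
g(-2.9113) = 8*-2.9113 - 15 = -38.2904
Step 3: Compute Lagrangian.
L = 87.7088 + 5*-38.2904 = -103.7432


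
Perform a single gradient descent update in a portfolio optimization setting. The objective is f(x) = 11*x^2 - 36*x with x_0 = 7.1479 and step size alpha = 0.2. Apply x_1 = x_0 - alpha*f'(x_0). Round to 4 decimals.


We compute the gradient at x_0 and apply the update.
f'(x) = 22*x - 36
f'(7.1479) = 22*7.1479 - 36 = 121.2538
x_1 = 7.1479 - 0.2*121.2538 = -17.1029


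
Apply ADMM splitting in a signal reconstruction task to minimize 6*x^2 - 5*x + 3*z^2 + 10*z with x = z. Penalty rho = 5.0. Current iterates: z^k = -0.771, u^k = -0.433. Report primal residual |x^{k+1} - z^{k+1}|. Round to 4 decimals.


ADMM iteration with rho = 5.0, z^k = -0.771, u^k = -0.433
Step 1: x-update.
Minimize 6*x^2 - 5*x + (5.0/2)*(x + 0.771 - 0.433)^2
FOC: (2*6 + 5.0)*x = 5 + 5.0*(-0.771 + 0.433)
x^{k+1} = 0.1947
Step 2: z-update.
Minimize 3*z^2 + 10*z + (5.0/2)*(0.1947 - z - 0.433)^2
FOC: (2*3 + 5.0)*z = -10 + 5.0*(0.1947 - 0.433)
z^{k+1} = -1.0174
Step 3: u-update.
u^{k+1} = -0.433 + 0.1947 + 1.0174 = 0.7791
Step 4: Primal residual = |0.1947 + 1.0174| = 1.2121


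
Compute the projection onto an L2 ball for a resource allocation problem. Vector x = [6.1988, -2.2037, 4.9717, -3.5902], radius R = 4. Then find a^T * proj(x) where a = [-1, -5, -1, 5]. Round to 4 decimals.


Step 1: Compute ||x|| (intermediates to 6 decimals).
||x|| = sqrt(6.1988^2 + (-2.2037)^2 + 4.9717^2 + (-3.5902)^2) = 8.993817
Step 2: Project.
Since ||x|| > R, scale = R/||x|| = 4/8.993817 = 0.44475, proj(x) = scale * x
proj(x) = [2.756916, -0.980096, 2.211164, -1.596741]
Step 3: Dot product.
a^T * proj(x) = -1*2.756916 - 5*(-0.980096) - 1*2.211164 + 5*(-1.596741) = -8.0513


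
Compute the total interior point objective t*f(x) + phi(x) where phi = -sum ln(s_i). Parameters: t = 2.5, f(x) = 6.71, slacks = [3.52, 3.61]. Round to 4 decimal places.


Step 1: Compute log-barrier.
ln values: [1.2585, 1.2837]
phi = -(1.2585 + 1.2837) = -2.5422
Step 2: Compute augmented objective.
t*f(x) = 2.5*6.71 = 16.775
Total = 16.775 - 2.5422 = 14.2328


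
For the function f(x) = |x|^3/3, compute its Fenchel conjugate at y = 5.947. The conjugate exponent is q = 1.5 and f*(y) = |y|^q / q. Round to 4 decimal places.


The conjugate exponent q satisfies 1/p + 1/q = 1.
p = 3, so q = 3/(3 - 1) = 1.5
|y|^q = 5.947^1.5 = 14.5026
f*(5.947) = 14.5026 / 1.5 = 9.6684


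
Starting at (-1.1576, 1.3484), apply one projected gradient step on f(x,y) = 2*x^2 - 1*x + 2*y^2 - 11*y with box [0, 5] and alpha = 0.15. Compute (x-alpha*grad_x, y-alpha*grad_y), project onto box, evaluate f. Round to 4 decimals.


Step 1: Compute gradient at (-1.1576, 1.3484).
grad_x = 2*2*-1.1576 - 1 = -5.6304
grad_y = 2*2*1.3484 - 11 = -5.6064
Step 2: Gradient step.
x_raw = -1.1576 - 0.15*-5.6304 = -0.313
y_raw = 1.3484 - 0.15*-5.6064 = 2.1894
Step 3: Project onto [0, 5].
x_proj = clip(-0.313) = 0.0
y_proj = clip(2.1894) = 2.1894
Step 4: Evaluate f.
f(0.0, 2.1894) = -14.4964


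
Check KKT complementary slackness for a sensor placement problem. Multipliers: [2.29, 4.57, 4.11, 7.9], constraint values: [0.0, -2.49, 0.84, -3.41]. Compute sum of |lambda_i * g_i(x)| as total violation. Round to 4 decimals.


KKT complementary slackness check:
lambda_1 * g_1 = 2.29 * 0.0 = 0.0
lambda_2 * g_2 = 4.57 * -2.49 = -11.3793
lambda_3 * g_3 = 4.11 * 0.84 = 3.4524
lambda_4 * g_4 = 7.9 * -3.41 = -26.939
Total violation = 0.0 + 11.3793 + 3.4524 + 26.939 = 41.7707


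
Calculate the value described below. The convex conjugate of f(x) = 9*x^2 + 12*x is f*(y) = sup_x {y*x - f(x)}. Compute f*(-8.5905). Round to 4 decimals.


f*(y) = sup_x {y*x - a*x^2 - b*x} = sup_x {(y-b)*x - a*x^2}
FOC: (y - b) - 2a*x = 0 => x* = (y - b)/(2a)
x* = (-8.5905 - 12)/(2*9) = -1.1439
f*(-8.5905) = (y-b)^2/(4a) = (-8.5905 - 12)^2/(4*9)
= 423.9687/36 = 11.7769


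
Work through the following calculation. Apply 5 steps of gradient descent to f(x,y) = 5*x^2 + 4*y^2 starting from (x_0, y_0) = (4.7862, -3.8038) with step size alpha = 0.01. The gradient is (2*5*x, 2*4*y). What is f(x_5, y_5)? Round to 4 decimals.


Gradient descent on f(x,y) = 5*x^2 + 4*y^2.
Starting point: (4.7862, -3.8038), alpha = 0.01
Step 1: grad_x = 2*5*4.7862 = 47.862, grad_y = 2*4*-3.8038 = -30.4304
  x_1 = 4.7862 - 0.01*47.862 = 4.3076
  y_1 = -3.8038 - 0.01*-30.4304 = -3.4995
Step 2: grad_x = 2*5*4.3076 = 43.0758, grad_y = 2*4*-3.4995 = -27.996
  x_2 = 4.3076 - 0.01*43.0758 = 3.8768
  y_2 = -3.4995 - 0.01*-27.996 = -3.2195
Step 3: grad_x = 2*5*3.8768 = 38.7682, grad_y = 2*4*-3.2195 = -25.7563
  x_3 = 3.8768 - 0.01*38.7682 = 3.4891
  y_3 = -3.2195 - 0.01*-25.7563 = -2.962
Step 4: grad_x = 2*5*3.4891 = 34.8914, grad_y = 2*4*-2.962 = -23.6958
  x_4 = 3.4891 - 0.01*34.8914 = 3.1402
  y_4 = -2.962 - 0.01*-23.6958 = -2.725
Step 5: grad_x = 2*5*3.1402 = 31.4023, grad_y = 2*4*-2.725 = -21.8001
  x_5 = 3.1402 - 0.01*31.4023 = 2.8262
  y_5 = -2.725 - 0.01*-21.8001 = -2.507
f(2.8262, -2.507) = 5*2.8262^2 + 4*(-2.507)^2 = 65.0776


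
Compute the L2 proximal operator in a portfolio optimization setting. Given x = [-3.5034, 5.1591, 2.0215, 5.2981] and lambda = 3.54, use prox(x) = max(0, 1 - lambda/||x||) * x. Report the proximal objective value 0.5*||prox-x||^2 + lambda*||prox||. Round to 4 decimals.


Step 1: Compute ||x||.
||x|| = 8.4289
Step 2: Compute scaling factor.
scale = max(0, 1 - 3.54/8.4289) = 0.58
Step 3: prox(x) = [-2.032, 2.9924, 1.1725, 3.073]
||prox(x)|| = 4.8889
Step 4: Proximal objective.
0.5*||prox-x||^2 = 6.2658
lambda*||prox|| = 17.3067
Total = 23.5725


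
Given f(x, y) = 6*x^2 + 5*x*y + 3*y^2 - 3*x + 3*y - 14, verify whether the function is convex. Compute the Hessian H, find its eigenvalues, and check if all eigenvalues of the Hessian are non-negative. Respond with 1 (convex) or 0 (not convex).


The Hessian of f(x,y) = 6*x^2 + 5*x*y + 3*y^2 - 3*x + 3*y - 14 is:
H = [[12, 5], [5, 6]]
Trace = 12 + 6 = 18
Determinant = 12*6 - (5)^2 = 47
Discriminant = (18)^2 - 4*47 = 136.0
Eigenvalues: lambda_1 = 3.169, lambda_2 = 14.831
The function is convex.

1


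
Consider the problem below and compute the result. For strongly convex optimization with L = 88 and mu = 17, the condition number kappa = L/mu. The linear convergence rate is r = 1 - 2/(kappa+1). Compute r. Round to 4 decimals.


Step 1: Compute the condition number.
kappa = L/mu = 88/17 = 5.1765
Step 2: Compute the convergence rate.
r = 1 - 2/(kappa + 1) = 1 - 2*mu/(L + mu) = (L - mu)/(L + mu) = 71/105 = 0.6762


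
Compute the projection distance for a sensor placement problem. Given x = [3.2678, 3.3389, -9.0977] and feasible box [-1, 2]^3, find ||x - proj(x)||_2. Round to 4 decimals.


Project each component onto [-1, 2].
clip(3.2678) = 2.0, clip(3.3389) = 2.0, clip(-9.0977) = -1.0
Projection = [2.0, 2.0, -1.0]
Squared diffs: [1.6073, 1.7927, 65.5727]
Distance = sqrt(68.9727) = 8.305


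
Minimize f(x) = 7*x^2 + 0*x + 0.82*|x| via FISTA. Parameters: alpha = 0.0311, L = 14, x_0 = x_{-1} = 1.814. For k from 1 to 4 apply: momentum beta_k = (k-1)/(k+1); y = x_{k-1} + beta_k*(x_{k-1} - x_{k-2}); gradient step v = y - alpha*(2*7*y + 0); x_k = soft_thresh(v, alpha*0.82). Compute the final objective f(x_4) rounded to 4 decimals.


FISTA on f(x) = 7*x^2 + 0*x + 0.82*|x|
L = 14, alpha = 0.0311
Iteration 1: beta = 0.0, y = 1.814 + 0.0*(1.814 - 1.814) = 1.814
  grad(y) = 25.396, v = y - alpha*grad = 1.0242
  prox(v) = soft_thresh(1.0242, 0.0255) = 0.9987
Iteration 2: beta = 0.3333, y = 0.9987 + 0.3333*(0.9987 - 1.814) = 0.7269
  grad(y) = 10.1767, v = y - alpha*grad = 0.4104
  prox(v) = soft_thresh(0.4104, 0.0255) = 0.3849
Iteration 3: beta = 0.5, y = 0.3849 + 0.5*(0.3849 - 0.9987) = 0.078
  grad(y) = 1.0924, v = y - alpha*grad = 0.0441
  prox(v) = soft_thresh(0.0441, 0.0255) = 0.0186
Iteration 4: beta = 0.6, y = 0.0186 + 0.6*(0.0186 - 0.3849) = -0.2013
  grad(y) = -2.8177, v = y - alpha*grad = -0.1136
  prox(v) = soft_thresh(-0.1136, 0.0255) = -0.0881
f(x_4) = 7*(-0.0881)^2 + 0*(-0.0881) + 0.82*|-0.0881| = 0.1266


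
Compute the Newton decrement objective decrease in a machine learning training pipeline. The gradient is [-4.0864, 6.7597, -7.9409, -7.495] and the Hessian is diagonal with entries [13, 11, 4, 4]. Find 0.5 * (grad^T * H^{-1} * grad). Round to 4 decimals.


Step 1: H is diagonal, so H^(-1) * g = [-0.3143, 0.6145, -1.9852, -1.8738].
Step 2: g^T H^(-1) g = sum_i g_i^2 / H_ii
  = (-4.0864)^2/13 + (6.7597)^2/11 + (-7.9409)^2/4 + (-7.495)^2/4
  = 1.2845 + 4.154 + 15.7645 + 14.0438 = 35.2467
Step 3: Objective decrease = 0.5 * g^T H^(-1) g = 17.6234


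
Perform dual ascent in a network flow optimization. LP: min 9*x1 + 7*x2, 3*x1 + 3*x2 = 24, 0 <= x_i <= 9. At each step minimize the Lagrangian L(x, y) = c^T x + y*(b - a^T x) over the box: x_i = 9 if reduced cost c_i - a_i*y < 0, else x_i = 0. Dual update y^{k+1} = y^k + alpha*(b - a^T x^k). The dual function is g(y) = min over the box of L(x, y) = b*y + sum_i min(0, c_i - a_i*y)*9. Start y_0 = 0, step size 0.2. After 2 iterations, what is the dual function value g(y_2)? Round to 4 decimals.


Dual ascent for LP: min 9*x1 + 7*x2, 3*x1 + 3*x2 = 24, 0 <= x_i <= 9
Step 1: y^k = 0.0, reduced costs: (9.0, 7.0)
  x^k = (0.0, 0.0), subgradient = b - a^T x = 24.0
  y^{k+1} = 0.0 + 0.2*24.0 = 4.8
Step 2: y^k = 4.8, reduced costs: (-5.4, -7.4)
  x^k = (9.0, 9.0), subgradient = b - a^T x = -30.0
  y^{k+1} = 4.8 + 0.2*-30.0 = -1.2
Dual objective at y_2 = -1.2: reduced costs (12.6, 10.6), box minimizer x = (0.0, 0.0)
g(y_2) = b*y + (c1 - a1*y)*x1 + (c2 - a2*y)*x2 = 24*(-1.2) + 12.6*0.0 + 10.6*0.0 = -28.8 + 0.0 + 0.0 = -28.8


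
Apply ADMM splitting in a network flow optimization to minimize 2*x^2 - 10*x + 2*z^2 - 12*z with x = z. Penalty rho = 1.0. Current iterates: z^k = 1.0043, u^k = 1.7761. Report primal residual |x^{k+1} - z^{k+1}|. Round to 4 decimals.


ADMM iteration with rho = 1.0, z^k = 1.0043, u^k = 1.7761
Step 1: x-update.
Minimize 2*x^2 - 10*x + (1.0/2)*(x - 1.0043 + 1.7761)^2
FOC: (2*2 + 1.0)*x = 10 + 1.0*(1.0043 - 1.7761)
x^{k+1} = 1.8456
Step 2: z-update.
Minimize 2*z^2 - 12*z + (1.0/2)*(1.8456 - z + 1.7761)^2
FOC: (2*2 + 1.0)*z = 12 + 1.0*(1.8456 + 1.7761)
z^{k+1} = 3.1243
Step 3: u-update.
u^{k+1} = 1.7761 + 1.8456 - 3.1243 = 0.4974
Step 4: Primal residual = |1.8456 - 3.1243| = 1.2787


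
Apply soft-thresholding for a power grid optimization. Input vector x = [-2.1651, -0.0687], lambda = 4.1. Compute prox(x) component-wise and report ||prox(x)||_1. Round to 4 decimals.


Soft-thresholding with lambda = 4.1:
prox(-2.1651) = sign(-2.1651)*max(|-2.1651| - 4.1, 0) = 0.0
prox(-0.0687) = sign(-0.0687)*max(|-0.0687| - 4.1, 0) = 0.0
prox(x) = [0.0, 0.0]
||prox(x)||_1 = 0.0 + 0.0 = 0.0


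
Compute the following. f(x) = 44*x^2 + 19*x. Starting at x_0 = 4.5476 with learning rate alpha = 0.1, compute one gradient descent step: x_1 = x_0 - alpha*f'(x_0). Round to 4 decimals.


We compute the gradient at x_0 and apply the update.
f'(x) = 88*x + 19
f'(4.5476) = 88*4.5476 + 19 = 419.1888
x_1 = 4.5476 - 0.1*419.1888 = -37.3713


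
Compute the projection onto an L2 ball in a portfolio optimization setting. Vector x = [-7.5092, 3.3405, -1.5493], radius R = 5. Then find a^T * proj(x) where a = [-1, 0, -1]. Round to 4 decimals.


Step 1: Compute ||x|| (intermediates to 6 decimals).
||x|| = sqrt((-7.5092)^2 + 3.3405^2 + (-1.5493)^2) = 8.363454
Step 2: Project.
Since ||x|| > R, scale = R/||x|| = 5/8.363454 = 0.597839, proj(x) = scale * x
proj(x) = [-4.489293, 1.997081, -0.926232]
Step 3: Dot product.
a^T * proj(x) = -1*(-4.489293) + 0*1.997081 - 1*(-0.926232) = 5.4155


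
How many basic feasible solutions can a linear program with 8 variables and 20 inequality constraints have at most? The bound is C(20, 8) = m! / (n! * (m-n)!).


Each vertex corresponds to some choice of n active constraints out of m, so the number of vertices is at most C(m, n) = m! / (n!(m-n)!).
m = 20, n = 8
Numerator: 20 * 19 * 18 * 17 * 16 * 15 * 14 * 13
Denominator: 8! = 40320
C(20, 8) = 125970


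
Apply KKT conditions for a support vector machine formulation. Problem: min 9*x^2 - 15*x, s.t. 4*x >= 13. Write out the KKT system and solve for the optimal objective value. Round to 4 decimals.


Step 1: Try lambda = 0 (constraint inactive).
x_unc = 15/(2*9) = 0.8333
Check: 4*0.8333 = 3.3332 < 13 -- violated!
Step 2: Constraint must be active: 4*x = 13
x* = 13/4 = 3.25
lambda = (2*9*3.25 - 15)/4 = 10.875
Step 3: Compute optimal value.
f(x*) = 9*3.25^2 - 15*3.25 = 46.3125


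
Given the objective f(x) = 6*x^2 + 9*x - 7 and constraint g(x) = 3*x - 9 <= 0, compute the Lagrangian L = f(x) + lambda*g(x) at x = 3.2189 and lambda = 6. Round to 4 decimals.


Step 1: Evaluate f(x).
f(3.2189) = 6*3.2189^2 + 9*3.2189 - 7 = 84.138
Step 2: Evaluate g(x).
g(3.2189) = 3*3.2189 - 9 = 0.6567
Step 3: Compute Lagrangian.
L = 84.138 + 6*0.6567 = 88.0782


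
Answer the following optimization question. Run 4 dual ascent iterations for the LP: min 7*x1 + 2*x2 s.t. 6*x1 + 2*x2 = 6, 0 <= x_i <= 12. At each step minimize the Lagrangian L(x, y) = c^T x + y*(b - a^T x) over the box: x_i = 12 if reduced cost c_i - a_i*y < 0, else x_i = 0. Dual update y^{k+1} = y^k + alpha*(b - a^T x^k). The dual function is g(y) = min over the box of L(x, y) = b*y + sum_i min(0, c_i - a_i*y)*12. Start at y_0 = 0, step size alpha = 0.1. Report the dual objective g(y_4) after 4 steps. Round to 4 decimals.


Dual ascent for LP: min 7*x1 + 2*x2, 6*x1 + 2*x2 = 6, 0 <= x_i <= 12
Step 1: y^k = 0.0, reduced costs: (7.0, 2.0)
  x^k = (0.0, 0.0), subgradient = b - a^T x = 6.0
  y^{k+1} = 0.0 + 0.1*6.0 = 0.6
Step 2: y^k = 0.6, reduced costs: (3.4, 0.8)
  x^k = (0.0, 0.0), subgradient = b - a^T x = 6.0
  y^{k+1} = 0.6 + 0.1*6.0 = 1.2
Step 3: y^k = 1.2, reduced costs: (-0.2, -0.4)
  x^k = (12.0, 12.0), subgradient = b - a^T x = -90.0
  y^{k+1} = 1.2 + 0.1*-90.0 = -7.8
Step 4: y^k = -7.8, reduced costs: (53.8, 17.6)
  x^k = (0.0, 0.0), subgradient = b - a^T x = 6.0
  y^{k+1} = -7.8 + 0.1*6.0 = -7.2
Dual objective at y_4 = -7.2: reduced costs (50.2, 16.4), box minimizer x = (0.0, 0.0)
g(y_4) = b*y + (c1 - a1*y)*x1 + (c2 - a2*y)*x2 = 6*(-7.2) + 50.2*0.0 + 16.4*0.0 = -43.2 + 0.0 + 0.0 = -43.2


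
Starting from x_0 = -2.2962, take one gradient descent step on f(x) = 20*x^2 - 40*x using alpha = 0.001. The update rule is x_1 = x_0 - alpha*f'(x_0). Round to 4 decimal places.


We compute the gradient at x_0 and apply the update.
f'(x) = 40*x - 40
f'(-2.2962) = 40*-2.2962 - 40 = -131.848
x_1 = -2.2962 - 0.001*-131.848 = -2.1644


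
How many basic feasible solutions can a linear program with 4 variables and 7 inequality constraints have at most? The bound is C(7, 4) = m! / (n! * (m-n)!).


Each vertex corresponds to some choice of n active constraints out of m, so the number of vertices is at most C(m, n) = m! / (n!(m-n)!).
m = 7, n = 4
Numerator: 7 * 6 * 5 * 4
Denominator: 4! = 24
C(7, 4) = 35


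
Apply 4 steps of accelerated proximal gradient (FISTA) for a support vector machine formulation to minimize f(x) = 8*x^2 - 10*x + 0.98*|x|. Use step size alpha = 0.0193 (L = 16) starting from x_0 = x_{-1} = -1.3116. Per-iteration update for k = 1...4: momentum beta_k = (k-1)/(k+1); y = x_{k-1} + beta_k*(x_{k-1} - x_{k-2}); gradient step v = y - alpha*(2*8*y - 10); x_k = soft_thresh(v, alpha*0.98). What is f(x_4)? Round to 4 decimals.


FISTA on f(x) = 8*x^2 - 10*x + 0.98*|x|
L = 16, alpha = 0.0193
Iteration 1: beta = 0.0, y = -1.3116 + 0.0*(-1.3116 + 1.3116) = -1.3116
  grad(y) = -30.9856, v = y - alpha*grad = -0.7136
  prox(v) = soft_thresh(-0.7136, 0.0189) = -0.6947
Iteration 2: beta = 0.3333, y = -0.6947 + 0.3333*(-0.6947 + 1.3116) = -0.489
  grad(y) = -17.8243, v = y - alpha*grad = -0.145
  prox(v) = soft_thresh(-0.145, 0.0189) = -0.1261
Iteration 3: beta = 0.5, y = -0.1261 + 0.5*(-0.1261 + 0.6947) = 0.1582
  grad(y) = -7.469, v = y - alpha*grad = 0.3023
  prox(v) = soft_thresh(0.3023, 0.0189) = 0.2834
Iteration 4: beta = 0.6, y = 0.2834 + 0.6*(0.2834 + 0.1261) = 0.5291
  grad(y) = -1.5338, v = y - alpha*grad = 0.5587
  prox(v) = soft_thresh(0.5587, 0.0189) = 0.5398
f(x_4) = 8*0.5398^2 - 10*0.5398 + 0.98*|0.5398| = -2.5379


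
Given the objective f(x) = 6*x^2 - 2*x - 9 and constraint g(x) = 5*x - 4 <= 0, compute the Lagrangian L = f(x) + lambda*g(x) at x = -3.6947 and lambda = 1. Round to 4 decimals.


Step 1: Evaluate f(x).
f(-3.6947) = 6*(-3.6947)^2 - 2*(-3.6947) - 9 = 80.2942
Step 2: Evaluate g(x).
g(-3.6947) = 5*-3.6947 - 4 = -22.4735
Step 3: Compute Lagrangian.
L = 80.2942 + 1*-22.4735 = 57.8207


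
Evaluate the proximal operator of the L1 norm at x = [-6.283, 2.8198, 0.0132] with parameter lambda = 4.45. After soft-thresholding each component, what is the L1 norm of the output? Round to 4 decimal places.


Soft-thresholding with lambda = 4.45:
prox(-6.283) = sign(-6.283)*max(|-6.283| - 4.45, 0) = -1.833
prox(2.8198) = sign(2.8198)*max(|2.8198| - 4.45, 0) = 0.0
prox(0.0132) = sign(0.0132)*max(|0.0132| - 4.45, 0) = 0.0
prox(x) = [-1.833, 0.0, 0.0]
||prox(x)||_1 = 1.833 + 0.0 + 0.0 = 1.833


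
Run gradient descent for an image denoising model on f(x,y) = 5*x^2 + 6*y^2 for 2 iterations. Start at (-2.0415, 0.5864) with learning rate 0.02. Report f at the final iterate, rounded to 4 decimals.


Gradient descent on f(x,y) = 5*x^2 + 6*y^2.
Starting point: (-2.0415, 0.5864), alpha = 0.02
Step 1: grad_x = 2*5*-2.0415 = -20.415, grad_y = 2*6*0.5864 = 7.0368
  x_1 = -2.0415 - 0.02*-20.415 = -1.6332
  y_1 = 0.5864 - 0.02*7.0368 = 0.4457
Step 2: grad_x = 2*5*-1.6332 = -16.332, grad_y = 2*6*0.4457 = 5.348
  x_2 = -1.6332 - 0.02*-16.332 = -1.3066
  y_2 = 0.4457 - 0.02*5.348 = 0.3387
f(-1.3066, 0.3387) = 5*(-1.3066)^2 + 6*0.3387^2 = 9.2238


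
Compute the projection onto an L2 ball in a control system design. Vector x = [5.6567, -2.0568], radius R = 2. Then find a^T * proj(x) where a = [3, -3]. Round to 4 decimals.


Step 1: Compute ||x|| (intermediates to 6 decimals).
||x|| = sqrt(5.6567^2 + (-2.0568)^2) = 6.019027
Step 2: Project.
Since ||x|| > R, scale = R/||x|| = 2/6.019027 = 0.33228, proj(x) = scale * x
proj(x) = [1.879608, -0.683434]
Step 3: Dot product.
a^T * proj(x) = 3*1.879608 - 3*(-0.683434) = 7.6891


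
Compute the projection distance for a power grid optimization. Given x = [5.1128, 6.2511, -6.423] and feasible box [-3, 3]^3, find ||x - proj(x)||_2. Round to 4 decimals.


Project each component onto [-3, 3].
clip(5.1128) = 3.0, clip(6.2511) = 3.0, clip(-6.423) = -3.0
Projection = [3.0, 3.0, -3.0]
Squared diffs: [4.4639, 10.5697, 11.7169]
Distance = sqrt(26.7505) = 5.1721


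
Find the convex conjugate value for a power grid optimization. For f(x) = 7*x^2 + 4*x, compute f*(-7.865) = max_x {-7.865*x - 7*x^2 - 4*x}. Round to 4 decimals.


f*(y) = sup_x {y*x - a*x^2 - b*x} = sup_x {(y-b)*x - a*x^2}
FOC: (y - b) - 2a*x = 0 => x* = (y - b)/(2a)
x* = (-7.865 - 4)/(2*7) = -0.8475
f*(-7.865) = (y-b)^2/(4a) = (-7.865 - 4)^2/(4*7)
= 140.7782/28 = 5.0278


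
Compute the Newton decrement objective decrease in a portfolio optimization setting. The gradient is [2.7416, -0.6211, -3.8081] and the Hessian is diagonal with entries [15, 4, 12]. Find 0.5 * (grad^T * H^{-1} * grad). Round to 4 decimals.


Step 1: H is diagonal, so H^(-1) * g = [0.1828, -0.1553, -0.3173].
Step 2: g^T H^(-1) g = sum_i g_i^2 / H_ii
  = (2.7416)^2/15 + (-0.6211)^2/4 + (-3.8081)^2/12
  = 0.5011 + 0.0964 + 1.2085 = 1.806
Step 3: Objective decrease = 0.5 * g^T H^(-1) g = 0.903


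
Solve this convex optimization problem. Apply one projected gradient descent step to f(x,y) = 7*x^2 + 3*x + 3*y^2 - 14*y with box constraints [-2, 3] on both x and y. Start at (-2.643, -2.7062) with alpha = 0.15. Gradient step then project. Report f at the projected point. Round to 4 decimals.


Step 1: Compute gradient at (-2.643, -2.7062).
grad_x = 2*7*-2.643 + 3 = -34.002
grad_y = 2*3*-2.7062 - 14 = -30.2372
Step 2: Gradient step.
x_raw = -2.643 - 0.15*-34.002 = 2.4573
y_raw = -2.7062 - 0.15*-30.2372 = 1.8294
Step 3: Project onto [-2, 3].
x_proj = clip(2.4573) = 2.4573
y_proj = clip(1.8294) = 1.8294
Step 4: Evaluate f.
f(2.4573, 1.8294) = 34.0687


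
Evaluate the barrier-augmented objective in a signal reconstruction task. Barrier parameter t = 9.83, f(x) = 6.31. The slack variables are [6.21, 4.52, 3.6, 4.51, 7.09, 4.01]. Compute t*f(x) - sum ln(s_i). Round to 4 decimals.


Step 1: Compute log-barrier.
ln values: [1.8262, 1.5085, 1.2809, 1.5063, 1.9587, 1.3888]
phi = -(1.8262 + 1.5085 + 1.2809 + 1.5063 + 1.9587 + 1.3888) = -9.4694
Step 2: Compute augmented objective.
t*f(x) = 9.83*6.31 = 62.0273
Total = 62.0273 - 9.4694 = 52.5579


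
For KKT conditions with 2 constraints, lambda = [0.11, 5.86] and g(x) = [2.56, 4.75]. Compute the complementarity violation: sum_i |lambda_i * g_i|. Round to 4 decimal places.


KKT complementary slackness check:
lambda_1 * g_1 = 0.11 * 2.56 = 0.2816
lambda_2 * g_2 = 5.86 * 4.75 = 27.835
Total violation = 0.2816 + 27.835 = 28.1166


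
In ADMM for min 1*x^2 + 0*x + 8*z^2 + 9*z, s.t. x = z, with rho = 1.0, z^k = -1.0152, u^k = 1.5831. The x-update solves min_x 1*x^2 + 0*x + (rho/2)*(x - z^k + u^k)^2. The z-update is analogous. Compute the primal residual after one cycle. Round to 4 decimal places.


ADMM iteration with rho = 1.0, z^k = -1.0152, u^k = 1.5831
Step 1: x-update.
Minimize 1*x^2 + 0*x + (1.0/2)*(x + 1.0152 + 1.5831)^2
FOC: (2*1 + 1.0)*x = 0 + 1.0*(-1.0152 - 1.5831)
x^{k+1} = -0.8661
Step 2: z-update.
Minimize 8*z^2 + 9*z + (1.0/2)*(-0.8661 - z + 1.5831)^2
FOC: (2*8 + 1.0)*z = -9 + 1.0*(-0.8661 + 1.5831)
z^{k+1} = -0.4872
Step 3: u-update.
u^{k+1} = 1.5831 - 0.8661 + 0.4872 = 1.2042
Step 4: Primal residual = |-0.8661 + 0.4872| = 0.3789


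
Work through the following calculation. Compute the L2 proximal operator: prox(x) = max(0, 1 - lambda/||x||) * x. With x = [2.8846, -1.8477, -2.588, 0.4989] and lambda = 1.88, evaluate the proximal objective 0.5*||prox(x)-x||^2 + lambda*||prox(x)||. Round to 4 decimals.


Step 1: Compute ||x||.
||x|| = 4.3222
Step 2: Compute scaling factor.
scale = max(0, 1 - 1.88/4.3222) = 0.565
Step 3: prox(x) = [1.6299, -1.044, -1.4623, 0.2819]
||prox(x)|| = 2.4422
Step 4: Proximal objective.
0.5*||prox-x||^2 = 1.7672
lambda*||prox|| = 4.5913
Total = 6.3586


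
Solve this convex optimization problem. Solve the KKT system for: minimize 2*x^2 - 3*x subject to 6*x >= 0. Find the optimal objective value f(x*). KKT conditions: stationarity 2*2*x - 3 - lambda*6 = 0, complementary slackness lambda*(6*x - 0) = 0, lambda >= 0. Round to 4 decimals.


Step 1: Try lambda = 0 (constraint inactive).
Stationarity: 2*2*x - 3 = 0
x* = 3/(2*2) = 0.75
Check constraint: 6*0.75 = 4.5 >= 0 -- satisfied.
Step 2: Compute optimal value.
f(x*) = 2*0.75^2 - 3*0.75 = -1.125


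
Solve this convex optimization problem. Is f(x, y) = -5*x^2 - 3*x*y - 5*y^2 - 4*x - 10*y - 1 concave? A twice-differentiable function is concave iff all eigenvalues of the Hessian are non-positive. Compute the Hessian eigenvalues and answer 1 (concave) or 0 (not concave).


The Hessian of f(x,y) = -5*x^2 - 3*x*y - 5*y^2 - 4*x - 10*y - 1 is:
H = [[-10, -3], [-3, -10]]
Trace = -10 - 10 = -20
Determinant = -10*-10 - (-3)^2 = 91
Discriminant = (-20)^2 - 4*91 = 36.0
Eigenvalues: lambda_1 = -13.0, lambda_2 = -7.0
The function is concave.

1


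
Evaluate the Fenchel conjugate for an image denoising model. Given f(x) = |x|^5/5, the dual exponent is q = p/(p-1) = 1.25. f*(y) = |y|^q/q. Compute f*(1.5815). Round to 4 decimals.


The conjugate exponent q satisfies 1/p + 1/q = 1.
p = 5, so q = 5/(5 - 1) = 1.25
|y|^q = 1.5815^1.25 = 1.7735
f*(1.5815) = 1.7735 / 1.25 = 1.4188


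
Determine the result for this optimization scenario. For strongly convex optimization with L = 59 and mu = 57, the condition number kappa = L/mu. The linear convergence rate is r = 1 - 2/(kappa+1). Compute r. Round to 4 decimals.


Step 1: Compute the condition number.
kappa = L/mu = 59/57 = 1.0351
Step 2: Compute the convergence rate.
r = 1 - 2/(kappa + 1) = 1 - 2*mu/(L + mu) = (L - mu)/(L + mu) = 2/116 = 0.0172


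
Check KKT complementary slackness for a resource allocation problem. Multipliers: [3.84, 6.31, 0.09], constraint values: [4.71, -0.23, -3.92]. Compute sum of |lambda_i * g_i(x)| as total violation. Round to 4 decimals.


KKT complementary slackness check:
lambda_1 * g_1 = 3.84 * 4.71 = 18.0864
lambda_2 * g_2 = 6.31 * -0.23 = -1.4513
lambda_3 * g_3 = 0.09 * -3.92 = -0.3528
Total violation = 18.0864 + 1.4513 + 0.3528 = 19.8905


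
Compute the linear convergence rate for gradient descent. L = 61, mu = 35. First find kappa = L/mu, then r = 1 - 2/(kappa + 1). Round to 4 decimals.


Step 1: Compute the condition number.
kappa = L/mu = 61/35 = 1.7429
Step 2: Compute the convergence rate.
r = 1 - 2/(kappa + 1) = 1 - 2*mu/(L + mu) = (L - mu)/(L + mu) = 26/96 = 0.2708


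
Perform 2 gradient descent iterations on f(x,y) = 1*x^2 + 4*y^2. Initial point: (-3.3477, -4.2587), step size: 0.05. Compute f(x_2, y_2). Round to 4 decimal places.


Gradient descent on f(x,y) = 1*x^2 + 4*y^2.
Starting point: (-3.3477, -4.2587), alpha = 0.05
Step 1: grad_x = 2*1*-3.3477 = -6.6954, grad_y = 2*4*-4.2587 = -34.0696
  x_1 = -3.3477 - 0.05*-6.6954 = -3.0129
  y_1 = -4.2587 - 0.05*-34.0696 = -2.5552
Step 2: grad_x = 2*1*-3.0129 = -6.0259, grad_y = 2*4*-2.5552 = -20.4418
  x_2 = -3.0129 - 0.05*-6.0259 = -2.7116
  y_2 = -2.5552 - 0.05*-20.4418 = -1.5331
f(-2.7116, -1.5331) = 1*(-2.7116)^2 + 4*(-1.5331)^2 = 16.755


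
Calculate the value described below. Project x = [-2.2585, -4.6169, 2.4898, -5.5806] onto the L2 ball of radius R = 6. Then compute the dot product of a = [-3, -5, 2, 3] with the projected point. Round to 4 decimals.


Step 1: Compute ||x|| (intermediates to 6 decimals).
||x|| = sqrt((-2.2585)^2 + (-4.6169)^2 + 2.4898^2 + (-5.5806)^2) = 7.98491
Step 2: Project.
Since ||x|| > R, scale = R/||x|| = 6/7.98491 = 0.751417, proj(x) = scale * x
proj(x) = [-1.697075, -3.469217, 1.870878, -4.193358]
Step 3: Dot product.
a^T * proj(x) = -3*(-1.697075) - 5*(-3.469217) + 2*1.870878 + 3*(-4.193358) = 13.599


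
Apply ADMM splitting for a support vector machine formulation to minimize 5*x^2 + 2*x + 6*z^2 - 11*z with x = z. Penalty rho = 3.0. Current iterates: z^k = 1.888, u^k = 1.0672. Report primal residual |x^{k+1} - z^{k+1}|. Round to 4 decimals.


ADMM iteration with rho = 3.0, z^k = 1.888, u^k = 1.0672
Step 1: x-update.
Minimize 5*x^2 + 2*x + (3.0/2)*(x - 1.888 + 1.0672)^2
FOC: (2*5 + 3.0)*x = -2 + 3.0*(1.888 - 1.0672)
x^{k+1} = 0.0356
Step 2: z-update.
Minimize 6*z^2 - 11*z + (3.0/2)*(0.0356 - z + 1.0672)^2
FOC: (2*6 + 3.0)*z = 11 + 3.0*(0.0356 + 1.0672)
z^{k+1} = 0.9539
Step 3: u-update.
u^{k+1} = 1.0672 + 0.0356 - 0.9539 = 0.1489
Step 4: Primal residual = |0.0356 - 0.9539| = 0.9183


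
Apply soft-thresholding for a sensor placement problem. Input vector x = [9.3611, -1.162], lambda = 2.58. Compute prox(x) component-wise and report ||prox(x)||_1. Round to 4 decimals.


Soft-thresholding with lambda = 2.58:
prox(9.3611) = sign(9.3611)*max(|9.3611| - 2.58, 0) = 6.7811
prox(-1.162) = sign(-1.162)*max(|-1.162| - 2.58, 0) = 0.0
prox(x) = [6.7811, 0.0]
||prox(x)||_1 = 6.7811 + 0.0 = 6.7811


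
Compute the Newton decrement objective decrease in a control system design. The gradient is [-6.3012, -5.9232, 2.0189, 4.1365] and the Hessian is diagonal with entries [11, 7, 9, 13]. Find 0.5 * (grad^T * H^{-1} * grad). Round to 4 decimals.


Step 1: H is diagonal, so H^(-1) * g = [-0.5728, -0.8462, 0.2243, 0.3182].
Step 2: g^T H^(-1) g = sum_i g_i^2 / H_ii
  = (-6.3012)^2/11 + (-5.9232)^2/7 + (2.0189)^2/9 + (4.1365)^2/13
  = 3.6096 + 5.012 + 0.4529 + 1.3162 = 10.3907
Step 3: Objective decrease = 0.5 * g^T H^(-1) g = 5.1953


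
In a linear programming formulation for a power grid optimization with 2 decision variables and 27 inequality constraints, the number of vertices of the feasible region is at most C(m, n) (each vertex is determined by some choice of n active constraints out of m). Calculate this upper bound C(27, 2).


Each vertex corresponds to some choice of n active constraints out of m, so the number of vertices is at most C(m, n) = m! / (n!(m-n)!).
m = 27, n = 2
Numerator: 27 * 26
Denominator: 2! = 2
C(27, 2) = 351


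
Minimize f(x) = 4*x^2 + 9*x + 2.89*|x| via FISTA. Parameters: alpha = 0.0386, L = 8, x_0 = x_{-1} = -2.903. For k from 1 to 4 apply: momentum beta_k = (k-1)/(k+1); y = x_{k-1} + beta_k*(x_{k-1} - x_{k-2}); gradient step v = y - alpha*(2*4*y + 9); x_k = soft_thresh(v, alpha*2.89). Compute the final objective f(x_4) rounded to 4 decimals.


FISTA on f(x) = 4*x^2 + 9*x + 2.89*|x|
L = 8, alpha = 0.0386
Iteration 1: beta = 0.0, y = -2.903 + 0.0*(-2.903 + 2.903) = -2.903
  grad(y) = -14.224, v = y - alpha*grad = -2.354
  prox(v) = soft_thresh(-2.354, 0.1116) = -2.2424
Iteration 2: beta = 0.3333, y = -2.2424 + 0.3333*(-2.2424 + 2.903) = -2.0222
  grad(y) = -7.1776, v = y - alpha*grad = -1.7451
  prox(v) = soft_thresh(-1.7451, 0.1116) = -1.6336
Iteration 3: beta = 0.5, y = -1.6336 + 0.5*(-1.6336 + 2.2424) = -1.3292
  grad(y) = -1.6335, v = y - alpha*grad = -1.2661
  prox(v) = soft_thresh(-1.2661, 0.1116) = -1.1546
Iteration 4: beta = 0.6, y = -1.1546 + 0.6*(-1.1546 + 1.6336) = -0.8672
  grad(y) = 2.0626, v = y - alpha*grad = -0.9468
  prox(v) = soft_thresh(-0.9468, 0.1116) = -0.8352
f(x_4) = 4*(-0.8352)^2 + 9*(-0.8352) + 2.89*|-0.8352| = -2.3128


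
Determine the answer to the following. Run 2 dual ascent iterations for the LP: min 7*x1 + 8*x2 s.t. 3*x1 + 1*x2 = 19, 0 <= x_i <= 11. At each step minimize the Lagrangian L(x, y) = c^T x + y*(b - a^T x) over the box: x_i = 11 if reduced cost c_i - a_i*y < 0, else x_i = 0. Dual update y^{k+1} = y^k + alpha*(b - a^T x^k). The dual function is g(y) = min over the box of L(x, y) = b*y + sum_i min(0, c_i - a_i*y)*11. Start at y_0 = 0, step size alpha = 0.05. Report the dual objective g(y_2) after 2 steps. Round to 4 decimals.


Dual ascent for LP: min 7*x1 + 8*x2, 3*x1 + 1*x2 = 19, 0 <= x_i <= 11
Step 1: y^k = 0.0, reduced costs: (7.0, 8.0)
  x^k = (0.0, 0.0), subgradient = b - a^T x = 19.0
  y^{k+1} = 0.0 + 0.05*19.0 = 0.95
Step 2: y^k = 0.95, reduced costs: (4.15, 7.05)
  x^k = (0.0, 0.0), subgradient = b - a^T x = 19.0
  y^{k+1} = 0.95 + 0.05*19.0 = 1.9
Dual objective at y_2 = 1.9: reduced costs (1.3, 6.1), box minimizer x = (0.0, 0.0)
g(y_2) = b*y + (c1 - a1*y)*x1 + (c2 - a2*y)*x2 = 19*1.9 + 1.3*0.0 + 6.1*0.0 = 36.1 + 0.0 + 0.0 = 36.1


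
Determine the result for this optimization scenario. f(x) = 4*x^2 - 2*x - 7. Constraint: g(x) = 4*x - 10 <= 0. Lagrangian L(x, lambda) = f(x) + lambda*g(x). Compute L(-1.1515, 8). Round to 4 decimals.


Step 1: Evaluate f(x).
f(-1.1515) = 4*(-1.1515)^2 - 2*(-1.1515) - 7 = 0.6068
Step 2: Evaluate g(x).
g(-1.1515) = 4*-1.1515 - 10 = -14.606
Step 3: Compute Lagrangian.
L = 0.6068 + 8*-14.606 = -116.2412


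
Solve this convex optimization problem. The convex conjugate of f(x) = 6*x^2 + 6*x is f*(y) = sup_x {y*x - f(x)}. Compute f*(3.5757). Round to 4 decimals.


f*(y) = sup_x {y*x - a*x^2 - b*x} = sup_x {(y-b)*x - a*x^2}
FOC: (y - b) - 2a*x = 0 => x* = (y - b)/(2a)
x* = (3.5757 - 6)/(2*6) = -0.202
f*(3.5757) = (y-b)^2/(4a) = (3.5757 - 6)^2/(4*6)
= 5.8772/24 = 0.2449


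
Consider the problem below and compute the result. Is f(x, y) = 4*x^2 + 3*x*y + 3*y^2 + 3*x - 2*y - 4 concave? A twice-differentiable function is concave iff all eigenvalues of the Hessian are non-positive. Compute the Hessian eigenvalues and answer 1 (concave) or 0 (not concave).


The Hessian of f(x,y) = 4*x^2 + 3*x*y + 3*y^2 + 3*x - 2*y - 4 is:
H = [[8, 3], [3, 6]]
Trace = 8 + 6 = 14
Determinant = 8*6 - (3)^2 = 39
Discriminant = (14)^2 - 4*39 = 40.0
Eigenvalues: lambda_1 = 3.8377, lambda_2 = 10.1623
The function is not concave.

0


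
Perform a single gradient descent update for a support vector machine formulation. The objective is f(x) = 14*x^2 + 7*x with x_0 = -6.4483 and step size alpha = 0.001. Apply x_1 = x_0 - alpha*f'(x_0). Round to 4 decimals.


We compute the gradient at x_0 and apply the update.
f'(x) = 28*x + 7
f'(-6.4483) = 28*-6.4483 + 7 = -173.5524
x_1 = -6.4483 - 0.001*-173.5524 = -6.2747


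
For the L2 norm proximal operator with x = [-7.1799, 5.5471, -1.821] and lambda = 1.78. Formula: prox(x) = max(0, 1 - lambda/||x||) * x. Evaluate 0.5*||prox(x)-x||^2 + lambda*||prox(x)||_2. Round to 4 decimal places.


Step 1: Compute ||x||.
||x|| = 9.254
Step 2: Compute scaling factor.
scale = max(0, 1 - 1.78/9.254) = 0.8077
Step 3: prox(x) = [-5.7989, 4.4801, -1.4707]
||prox(x)|| = 7.474
Step 4: Proximal objective.
0.5*||prox-x||^2 = 1.5842
lambda*||prox|| = 13.3037
Total = 14.888


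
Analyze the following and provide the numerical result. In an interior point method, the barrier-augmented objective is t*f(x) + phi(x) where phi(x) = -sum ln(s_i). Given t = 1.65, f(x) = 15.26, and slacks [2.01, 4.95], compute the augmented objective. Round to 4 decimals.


Step 1: Compute log-barrier.
ln values: [0.6981, 1.5994]
phi = -(0.6981 + 1.5994) = -2.2975
Step 2: Compute augmented objective.
t*f(x) = 1.65*15.26 = 25.179
Total = 25.179 - 2.2975 = 22.8815


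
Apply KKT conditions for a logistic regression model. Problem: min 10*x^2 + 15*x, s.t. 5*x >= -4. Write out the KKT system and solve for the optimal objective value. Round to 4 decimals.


Step 1: Try lambda = 0 (constraint inactive).
Stationarity: 2*10*x + 15 = 0
x* = -15/(2*10) = -0.75
Check constraint: 5*-0.75 = -3.75 >= -4 -- satisfied.
Step 2: Compute optimal value.
f(x*) = 10*(-0.75)^2 + 15*(-0.75) = -5.625


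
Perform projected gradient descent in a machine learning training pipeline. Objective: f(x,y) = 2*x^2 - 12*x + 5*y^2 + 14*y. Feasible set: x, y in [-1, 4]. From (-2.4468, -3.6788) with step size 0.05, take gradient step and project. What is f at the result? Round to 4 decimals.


Step 1: Compute gradient at (-2.4468, -3.6788).
grad_x = 2*2*-2.4468 - 12 = -21.7872
grad_y = 2*5*-3.6788 + 14 = -22.788
Step 2: Gradient step.
x_raw = -2.4468 - 0.05*-21.7872 = -1.3574
y_raw = -3.6788 - 0.05*-22.788 = -2.5394
Step 3: Project onto [-1, 4].
x_proj = clip(-1.3574) = -1.0
y_proj = clip(-2.5394) = -1.0
Step 4: Evaluate f.
f(-1.0, -1.0) = 5.0


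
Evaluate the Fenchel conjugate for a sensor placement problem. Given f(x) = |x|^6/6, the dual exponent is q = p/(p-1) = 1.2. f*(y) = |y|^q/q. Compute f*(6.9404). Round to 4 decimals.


The conjugate exponent q satisfies 1/p + 1/q = 1.
p = 6, so q = 6/(6 - 1) = 1.2
|y|^q = 6.9404^1.2 = 10.225
f*(6.9404) = 10.225 / 1.2 = 8.5208


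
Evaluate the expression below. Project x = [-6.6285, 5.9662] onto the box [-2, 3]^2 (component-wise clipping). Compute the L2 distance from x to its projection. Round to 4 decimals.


Project each component onto [-2, 3].
clip(-6.6285) = -2.0, clip(5.9662) = 3.0
Projection = [-2.0, 3.0]
Squared diffs: [21.423, 8.7983]
Distance = sqrt(30.2213) = 5.4974


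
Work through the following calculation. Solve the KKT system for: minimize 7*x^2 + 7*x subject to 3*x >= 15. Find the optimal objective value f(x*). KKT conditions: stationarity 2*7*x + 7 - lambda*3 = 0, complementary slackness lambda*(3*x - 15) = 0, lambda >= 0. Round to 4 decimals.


Step 1: Try lambda = 0 (constraint inactive).
x_unc = -7/(2*7) = -0.5
Check: 3*-0.5 = -1.5 < 15 -- violated!
Step 2: Constraint must be active: 3*x = 15
x* = 15/3 = 5.0
lambda = (2*7*5.0 + 7)/3 = 25.6667
Step 3: Compute optimal value.
f(x*) = 7*5.0^2 + 7*5.0 = 210.0


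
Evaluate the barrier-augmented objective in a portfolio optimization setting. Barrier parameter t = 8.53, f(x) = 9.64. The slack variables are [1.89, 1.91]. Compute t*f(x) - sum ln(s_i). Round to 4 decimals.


Step 1: Compute log-barrier.
ln values: [0.6366, 0.6471]
phi = -(0.6366 + 0.6471) = -1.2837
Step 2: Compute augmented objective.
t*f(x) = 8.53*9.64 = 82.2292
Total = 82.2292 - 1.2837 = 80.9455


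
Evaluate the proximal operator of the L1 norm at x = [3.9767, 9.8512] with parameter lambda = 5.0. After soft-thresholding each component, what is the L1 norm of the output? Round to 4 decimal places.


Soft-thresholding with lambda = 5.0:
prox(3.9767) = sign(3.9767)*max(|3.9767| - 5.0, 0) = 0.0
prox(9.8512) = sign(9.8512)*max(|9.8512| - 5.0, 0) = 4.8512
prox(x) = [0.0, 4.8512]
||prox(x)||_1 = 0.0 + 4.8512 = 4.8512


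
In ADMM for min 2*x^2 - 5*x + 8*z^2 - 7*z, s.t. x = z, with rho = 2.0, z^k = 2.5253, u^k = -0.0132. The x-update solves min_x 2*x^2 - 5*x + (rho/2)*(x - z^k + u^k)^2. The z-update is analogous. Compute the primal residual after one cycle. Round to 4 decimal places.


ADMM iteration with rho = 2.0, z^k = 2.5253, u^k = -0.0132
Step 1: x-update.
Minimize 2*x^2 - 5*x + (2.0/2)*(x - 2.5253 - 0.0132)^2
FOC: (2*2 + 2.0)*x = 5 + 2.0*(2.5253 + 0.0132)
x^{k+1} = 1.6795
Step 2: z-update.
Minimize 8*z^2 - 7*z + (2.0/2)*(1.6795 - z - 0.0132)^2
FOC: (2*8 + 2.0)*z = 7 + 2.0*(1.6795 - 0.0132)
z^{k+1} = 0.574
Step 3: u-update.
u^{k+1} = -0.0132 + 1.6795 - 0.574 = 1.0923
Step 4: Primal residual = |1.6795 - 0.574| = 1.1055


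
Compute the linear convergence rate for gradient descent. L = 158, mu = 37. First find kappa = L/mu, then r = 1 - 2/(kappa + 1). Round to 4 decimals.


Step 1: Compute the condition number.
kappa = L/mu = 158/37 = 4.2703
Step 2: Compute the convergence rate.
r = 1 - 2/(kappa + 1) = 1 - 2*mu/(L + mu) = (L - mu)/(L + mu) = 121/195 = 0.6205


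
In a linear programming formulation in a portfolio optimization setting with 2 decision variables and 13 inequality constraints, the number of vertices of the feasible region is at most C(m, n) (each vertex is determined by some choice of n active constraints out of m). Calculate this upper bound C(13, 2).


Each vertex corresponds to some choice of n active constraints out of m, so the number of vertices is at most C(m, n) = m! / (n!(m-n)!).
m = 13, n = 2
Numerator: 13 * 12
Denominator: 2! = 2
C(13, 2) = 78
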